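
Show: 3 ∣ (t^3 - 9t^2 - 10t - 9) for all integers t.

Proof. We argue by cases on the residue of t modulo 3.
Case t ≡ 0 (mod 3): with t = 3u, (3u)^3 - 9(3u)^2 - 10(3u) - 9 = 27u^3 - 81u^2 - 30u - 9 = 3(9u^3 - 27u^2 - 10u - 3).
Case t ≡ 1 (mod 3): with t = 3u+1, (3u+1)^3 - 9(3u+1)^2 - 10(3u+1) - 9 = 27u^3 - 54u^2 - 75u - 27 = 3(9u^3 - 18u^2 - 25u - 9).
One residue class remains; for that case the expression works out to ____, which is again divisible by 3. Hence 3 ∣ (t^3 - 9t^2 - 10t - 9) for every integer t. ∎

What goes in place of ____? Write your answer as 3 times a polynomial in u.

3(9u^3 - 9u^2 - 34u - 19)

Only t ≡ 2 (mod 3) is unaccounted for. Put t = 3u+2:
(3u+2)^3 - 9(3u+2)^2 - 10(3u+2) - 9 expands to 27u^3 - 27u^2 - 102u - 57,
and factoring out 3 leaves 3(9u^3 - 9u^2 - 34u - 19).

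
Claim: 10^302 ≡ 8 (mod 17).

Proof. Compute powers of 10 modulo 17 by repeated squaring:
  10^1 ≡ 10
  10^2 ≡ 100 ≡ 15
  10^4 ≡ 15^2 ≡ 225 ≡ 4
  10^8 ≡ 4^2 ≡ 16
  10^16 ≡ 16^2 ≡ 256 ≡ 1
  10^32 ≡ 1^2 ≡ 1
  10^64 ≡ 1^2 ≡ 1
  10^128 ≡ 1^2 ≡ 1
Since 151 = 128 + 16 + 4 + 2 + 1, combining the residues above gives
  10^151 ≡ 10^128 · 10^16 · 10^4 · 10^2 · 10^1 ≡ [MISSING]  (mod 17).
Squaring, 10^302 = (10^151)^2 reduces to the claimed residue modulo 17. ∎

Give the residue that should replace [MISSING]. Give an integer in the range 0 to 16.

5

Multiply the listed residues: 1 · 1 · 4 · 15 · 10 = 1 → 4 → 60 → 600.
Reducing modulo 17: 600 = 35·17 + 5, so 10^151 ≡ 5.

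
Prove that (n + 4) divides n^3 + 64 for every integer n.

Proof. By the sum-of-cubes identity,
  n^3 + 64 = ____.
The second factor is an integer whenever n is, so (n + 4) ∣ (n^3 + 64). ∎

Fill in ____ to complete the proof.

(n + 4)(n^2 - 4n + 16)

Polynomial division of n^3 + 64 by n + 4 leaves remainder 0 and quotient n^2 - 4n + 16.
Hence n^3 + 64 = (n + 4)(n^2 - 4n + 16).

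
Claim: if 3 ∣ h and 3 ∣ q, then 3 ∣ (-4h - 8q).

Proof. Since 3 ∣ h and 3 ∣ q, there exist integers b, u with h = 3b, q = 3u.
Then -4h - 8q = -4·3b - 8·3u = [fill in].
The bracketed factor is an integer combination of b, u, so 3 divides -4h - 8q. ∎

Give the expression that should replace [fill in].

Each term has a factor of 3: -4·3b - 8·3u = 3·(-4b - 8u).
Since -4b - 8u is an integer, 3 ∣ (-4h - 8q).

3(-4b - 8u)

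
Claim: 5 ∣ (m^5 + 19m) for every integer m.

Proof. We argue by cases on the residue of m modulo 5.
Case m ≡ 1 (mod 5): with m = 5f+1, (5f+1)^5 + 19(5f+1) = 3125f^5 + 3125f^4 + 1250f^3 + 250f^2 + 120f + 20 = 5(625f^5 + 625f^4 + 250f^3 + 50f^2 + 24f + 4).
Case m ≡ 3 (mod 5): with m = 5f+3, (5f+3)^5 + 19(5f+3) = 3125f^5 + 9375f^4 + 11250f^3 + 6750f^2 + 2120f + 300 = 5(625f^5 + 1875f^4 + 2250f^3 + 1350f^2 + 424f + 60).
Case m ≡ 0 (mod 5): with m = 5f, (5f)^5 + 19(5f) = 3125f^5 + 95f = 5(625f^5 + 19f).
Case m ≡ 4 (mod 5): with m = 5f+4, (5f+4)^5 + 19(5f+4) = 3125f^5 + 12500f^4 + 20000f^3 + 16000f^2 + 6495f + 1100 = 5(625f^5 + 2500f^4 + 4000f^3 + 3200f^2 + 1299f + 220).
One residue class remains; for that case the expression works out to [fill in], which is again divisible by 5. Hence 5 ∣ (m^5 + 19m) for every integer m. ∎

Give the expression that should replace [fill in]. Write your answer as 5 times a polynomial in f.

The residues treated are {1, 3, 0, 4}, so the missing case is m ≡ 2 (mod 5); write m = 5f+2.
Then (5f+2)^5 + 19(5f+2) = 3125f^5 + 6250f^4 + 5000f^3 + 2000f^2 + 495f + 70 = 5(625f^5 + 1250f^4 + 1000f^3 + 400f^2 + 99f + 14).

5(625f^5 + 1250f^4 + 1000f^3 + 400f^2 + 99f + 14)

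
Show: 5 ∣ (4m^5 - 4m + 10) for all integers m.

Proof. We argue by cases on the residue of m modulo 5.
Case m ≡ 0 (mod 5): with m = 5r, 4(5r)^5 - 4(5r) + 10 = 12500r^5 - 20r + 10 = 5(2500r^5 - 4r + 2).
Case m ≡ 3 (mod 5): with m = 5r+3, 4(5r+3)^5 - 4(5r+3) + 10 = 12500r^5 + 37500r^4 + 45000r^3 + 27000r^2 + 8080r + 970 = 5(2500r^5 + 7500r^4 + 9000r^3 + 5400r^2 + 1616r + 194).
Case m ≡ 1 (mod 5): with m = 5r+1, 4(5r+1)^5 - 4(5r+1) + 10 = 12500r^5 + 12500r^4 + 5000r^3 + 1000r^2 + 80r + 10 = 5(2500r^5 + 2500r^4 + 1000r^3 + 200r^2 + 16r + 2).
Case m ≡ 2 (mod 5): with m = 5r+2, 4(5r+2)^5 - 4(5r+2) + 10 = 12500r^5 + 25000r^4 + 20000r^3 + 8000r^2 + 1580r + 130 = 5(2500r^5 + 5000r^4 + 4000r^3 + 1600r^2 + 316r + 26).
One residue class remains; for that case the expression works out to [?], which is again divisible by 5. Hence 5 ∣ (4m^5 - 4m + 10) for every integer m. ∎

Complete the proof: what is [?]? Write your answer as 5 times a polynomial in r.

5(2500r^5 + 10000r^4 + 16000r^3 + 12800r^2 + 5116r + 818)

The residues treated are {0, 3, 1, 2}, so the missing case is m ≡ 4 (mod 5); write m = 5r+4.
Then 4(5r+4)^5 - 4(5r+4) + 10 = 12500r^5 + 50000r^4 + 80000r^3 + 64000r^2 + 25580r + 4090 = 5(2500r^5 + 10000r^4 + 16000r^3 + 12800r^2 + 5116r + 818).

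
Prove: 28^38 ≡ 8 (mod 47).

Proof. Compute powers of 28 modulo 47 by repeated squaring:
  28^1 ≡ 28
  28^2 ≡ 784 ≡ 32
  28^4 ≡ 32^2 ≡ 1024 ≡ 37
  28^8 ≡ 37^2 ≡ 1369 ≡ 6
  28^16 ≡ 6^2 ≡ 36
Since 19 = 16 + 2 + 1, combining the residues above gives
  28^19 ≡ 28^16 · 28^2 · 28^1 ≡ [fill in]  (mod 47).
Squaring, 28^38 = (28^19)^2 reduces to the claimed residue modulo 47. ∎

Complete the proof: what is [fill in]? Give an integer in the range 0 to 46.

28^16 · 28^2 · 28^1 ≡ 36 · 32 · 28 = 32256.
32256 mod 47 = 14, so 28^19 ≡ 14 (mod 47).

14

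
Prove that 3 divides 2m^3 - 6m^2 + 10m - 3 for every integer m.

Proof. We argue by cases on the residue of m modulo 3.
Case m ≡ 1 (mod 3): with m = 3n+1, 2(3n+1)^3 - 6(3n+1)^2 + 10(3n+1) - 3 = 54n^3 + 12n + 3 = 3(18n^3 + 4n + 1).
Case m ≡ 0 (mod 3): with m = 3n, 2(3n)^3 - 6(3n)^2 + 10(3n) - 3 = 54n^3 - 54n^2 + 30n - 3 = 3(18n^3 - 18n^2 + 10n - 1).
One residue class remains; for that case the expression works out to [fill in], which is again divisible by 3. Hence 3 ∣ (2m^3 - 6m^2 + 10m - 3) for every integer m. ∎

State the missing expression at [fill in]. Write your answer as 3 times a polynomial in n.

Only m ≡ 2 (mod 3) is unaccounted for. Put m = 3n+2:
2(3n+2)^3 - 6(3n+2)^2 + 10(3n+2) - 3 expands to 54n^3 + 54n^2 + 30n + 9,
and factoring out 3 leaves 3(18n^3 + 18n^2 + 10n + 3).

3(18n^3 + 18n^2 + 10n + 3)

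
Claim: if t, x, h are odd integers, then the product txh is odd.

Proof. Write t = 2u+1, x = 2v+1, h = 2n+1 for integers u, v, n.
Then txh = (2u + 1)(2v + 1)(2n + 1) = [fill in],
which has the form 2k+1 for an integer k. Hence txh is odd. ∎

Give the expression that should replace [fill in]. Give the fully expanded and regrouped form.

(2u + 1)(2v + 1)(2n + 1) = 8nuv + 4nu + 4nv + 2n + 4uv + 2u + 2v + 1
= 2(4nuv + 2nu + 2nv + n + 2uv + u + v) + 1.
Since 4nuv + 2nu + 2nv + n + 2uv + u + v is an integer, the product is of the form 2k+1 for an integer k.

2(4nuv + 2nu + 2nv + n + 2uv + u + v) + 1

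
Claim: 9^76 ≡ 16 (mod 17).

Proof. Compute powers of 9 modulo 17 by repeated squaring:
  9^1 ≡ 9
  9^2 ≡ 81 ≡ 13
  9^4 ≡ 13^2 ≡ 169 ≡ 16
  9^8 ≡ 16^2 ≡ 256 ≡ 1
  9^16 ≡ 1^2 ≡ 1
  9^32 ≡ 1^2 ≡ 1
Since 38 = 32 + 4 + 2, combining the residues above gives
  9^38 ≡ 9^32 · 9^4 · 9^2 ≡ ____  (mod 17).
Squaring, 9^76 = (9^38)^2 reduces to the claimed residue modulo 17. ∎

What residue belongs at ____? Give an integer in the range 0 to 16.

4

9^32 · 9^4 · 9^2 ≡ 1 · 16 · 13 = 208.
208 mod 17 = 4, so 9^38 ≡ 4 (mod 17).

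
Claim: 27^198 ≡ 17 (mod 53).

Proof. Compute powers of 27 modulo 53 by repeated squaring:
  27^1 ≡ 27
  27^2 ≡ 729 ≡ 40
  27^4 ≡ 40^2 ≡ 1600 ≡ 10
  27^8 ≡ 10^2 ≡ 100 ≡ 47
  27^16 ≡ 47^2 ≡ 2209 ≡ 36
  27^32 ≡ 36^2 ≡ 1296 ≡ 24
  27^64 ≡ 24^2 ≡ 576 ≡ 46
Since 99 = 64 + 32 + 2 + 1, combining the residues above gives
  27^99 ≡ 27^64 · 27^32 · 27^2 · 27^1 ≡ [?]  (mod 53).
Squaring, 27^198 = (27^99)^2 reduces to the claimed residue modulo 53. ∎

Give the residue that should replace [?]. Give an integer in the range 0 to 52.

27^64 · 27^32 · 27^2 · 27^1 ≡ 46 · 24 · 40 · 27 = 1192320.
1192320 mod 53 = 32, so 27^99 ≡ 32 (mod 53).

32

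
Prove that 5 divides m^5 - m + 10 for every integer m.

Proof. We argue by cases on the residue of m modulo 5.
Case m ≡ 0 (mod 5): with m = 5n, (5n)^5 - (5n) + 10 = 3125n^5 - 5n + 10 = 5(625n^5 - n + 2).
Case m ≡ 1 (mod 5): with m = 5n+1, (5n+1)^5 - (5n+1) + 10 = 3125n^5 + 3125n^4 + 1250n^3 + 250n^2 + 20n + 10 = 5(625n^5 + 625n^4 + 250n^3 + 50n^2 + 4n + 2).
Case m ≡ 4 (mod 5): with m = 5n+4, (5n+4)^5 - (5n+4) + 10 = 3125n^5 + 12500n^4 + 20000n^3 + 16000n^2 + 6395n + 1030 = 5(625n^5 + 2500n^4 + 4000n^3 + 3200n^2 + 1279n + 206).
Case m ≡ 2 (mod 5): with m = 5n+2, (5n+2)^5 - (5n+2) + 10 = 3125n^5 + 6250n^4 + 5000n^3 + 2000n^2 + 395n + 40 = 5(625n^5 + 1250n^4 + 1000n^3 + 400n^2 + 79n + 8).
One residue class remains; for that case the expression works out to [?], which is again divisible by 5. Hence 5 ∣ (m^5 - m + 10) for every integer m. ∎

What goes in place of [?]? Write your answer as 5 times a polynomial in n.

5(625n^5 + 1875n^4 + 2250n^3 + 1350n^2 + 404n + 50)

Only m ≡ 3 (mod 5) is unaccounted for. Put m = 5n+3:
(5n+3)^5 - (5n+3) + 10 expands to 3125n^5 + 9375n^4 + 11250n^3 + 6750n^2 + 2020n + 250,
and factoring out 5 leaves 5(625n^5 + 1875n^4 + 2250n^3 + 1350n^2 + 404n + 50).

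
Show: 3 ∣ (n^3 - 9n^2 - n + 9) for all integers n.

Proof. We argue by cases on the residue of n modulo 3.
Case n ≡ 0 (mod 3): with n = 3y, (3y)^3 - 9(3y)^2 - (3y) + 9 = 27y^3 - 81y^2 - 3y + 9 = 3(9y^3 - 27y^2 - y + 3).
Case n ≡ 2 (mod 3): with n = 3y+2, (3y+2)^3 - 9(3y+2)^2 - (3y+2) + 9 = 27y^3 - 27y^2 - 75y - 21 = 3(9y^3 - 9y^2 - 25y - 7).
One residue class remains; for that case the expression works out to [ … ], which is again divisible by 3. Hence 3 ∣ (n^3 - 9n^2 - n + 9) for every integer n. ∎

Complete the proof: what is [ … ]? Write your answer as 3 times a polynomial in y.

The residues treated are {0, 2}, so the missing case is n ≡ 1 (mod 3); write n = 3y+1.
Then (3y+1)^3 - 9(3y+1)^2 - (3y+1) + 9 = 27y^3 - 54y^2 - 48y = 3(9y^3 - 18y^2 - 16y).

3(9y^3 - 18y^2 - 16y)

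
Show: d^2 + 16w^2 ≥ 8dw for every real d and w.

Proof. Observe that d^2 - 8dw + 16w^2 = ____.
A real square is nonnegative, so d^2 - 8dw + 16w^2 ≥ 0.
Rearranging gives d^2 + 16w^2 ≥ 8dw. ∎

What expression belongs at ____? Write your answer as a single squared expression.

(d - 4w)^2

The leading and trailing coefficients are 1^2 and 4^2, and 8 = 2·1·4, so the trinomial is (d - 4w)^2.
Hence d^2 - 8dw + 16w^2 ≥ 0.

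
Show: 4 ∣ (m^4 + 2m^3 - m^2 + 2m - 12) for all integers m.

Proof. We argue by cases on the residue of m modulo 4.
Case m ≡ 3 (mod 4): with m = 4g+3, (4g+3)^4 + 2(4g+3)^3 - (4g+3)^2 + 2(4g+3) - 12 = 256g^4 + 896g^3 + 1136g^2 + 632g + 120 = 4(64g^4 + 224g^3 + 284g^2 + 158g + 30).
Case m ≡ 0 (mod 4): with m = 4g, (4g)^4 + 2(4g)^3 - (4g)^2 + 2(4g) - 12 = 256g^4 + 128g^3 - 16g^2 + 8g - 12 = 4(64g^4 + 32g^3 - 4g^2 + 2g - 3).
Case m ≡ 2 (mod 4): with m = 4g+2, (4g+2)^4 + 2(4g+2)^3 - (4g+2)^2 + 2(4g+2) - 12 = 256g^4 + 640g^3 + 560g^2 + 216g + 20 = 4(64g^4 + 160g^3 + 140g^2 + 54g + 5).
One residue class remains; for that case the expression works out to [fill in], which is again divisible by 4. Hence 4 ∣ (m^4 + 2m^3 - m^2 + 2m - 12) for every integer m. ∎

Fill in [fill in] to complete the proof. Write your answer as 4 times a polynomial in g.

The residues treated are {3, 0, 2}, so the missing case is m ≡ 1 (mod 4); write m = 4g+1.
Then (4g+1)^4 + 2(4g+1)^3 - (4g+1)^2 + 2(4g+1) - 12 = 256g^4 + 384g^3 + 176g^2 + 40g - 8 = 4(64g^4 + 96g^3 + 44g^2 + 10g - 2).

4(64g^4 + 96g^3 + 44g^2 + 10g - 2)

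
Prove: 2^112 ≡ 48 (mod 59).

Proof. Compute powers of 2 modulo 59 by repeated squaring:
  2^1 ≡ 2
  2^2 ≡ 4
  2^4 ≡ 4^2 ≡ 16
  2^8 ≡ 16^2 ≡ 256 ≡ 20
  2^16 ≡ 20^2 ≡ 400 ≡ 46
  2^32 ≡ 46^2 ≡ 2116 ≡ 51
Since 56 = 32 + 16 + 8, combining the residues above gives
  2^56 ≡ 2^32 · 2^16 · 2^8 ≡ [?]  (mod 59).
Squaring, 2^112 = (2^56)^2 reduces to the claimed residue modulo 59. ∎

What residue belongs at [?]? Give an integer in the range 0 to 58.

15

2^32 · 2^16 · 2^8 ≡ 51 · 46 · 20 = 46920.
46920 mod 59 = 15, so 2^56 ≡ 15 (mod 59).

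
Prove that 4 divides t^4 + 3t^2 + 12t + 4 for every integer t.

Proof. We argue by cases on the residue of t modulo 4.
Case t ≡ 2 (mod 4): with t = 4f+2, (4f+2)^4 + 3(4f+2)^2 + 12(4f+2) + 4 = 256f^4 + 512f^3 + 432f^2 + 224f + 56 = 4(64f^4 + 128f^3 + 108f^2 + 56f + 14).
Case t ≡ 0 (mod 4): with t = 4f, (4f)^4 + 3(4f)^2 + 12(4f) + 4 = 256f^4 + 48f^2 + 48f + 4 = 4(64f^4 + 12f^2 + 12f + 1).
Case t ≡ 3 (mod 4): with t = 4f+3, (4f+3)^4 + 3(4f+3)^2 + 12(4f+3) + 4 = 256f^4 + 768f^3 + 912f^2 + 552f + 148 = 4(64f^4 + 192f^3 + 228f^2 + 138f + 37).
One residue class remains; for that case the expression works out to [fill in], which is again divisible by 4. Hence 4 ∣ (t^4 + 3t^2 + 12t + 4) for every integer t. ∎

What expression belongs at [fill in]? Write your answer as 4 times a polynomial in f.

4(64f^4 + 64f^3 + 36f^2 + 22f + 5)

Only t ≡ 1 (mod 4) is unaccounted for. Put t = 4f+1:
(4f+1)^4 + 3(4f+1)^2 + 12(4f+1) + 4 expands to 256f^4 + 256f^3 + 144f^2 + 88f + 20,
and factoring out 4 leaves 4(64f^4 + 64f^3 + 36f^2 + 22f + 5).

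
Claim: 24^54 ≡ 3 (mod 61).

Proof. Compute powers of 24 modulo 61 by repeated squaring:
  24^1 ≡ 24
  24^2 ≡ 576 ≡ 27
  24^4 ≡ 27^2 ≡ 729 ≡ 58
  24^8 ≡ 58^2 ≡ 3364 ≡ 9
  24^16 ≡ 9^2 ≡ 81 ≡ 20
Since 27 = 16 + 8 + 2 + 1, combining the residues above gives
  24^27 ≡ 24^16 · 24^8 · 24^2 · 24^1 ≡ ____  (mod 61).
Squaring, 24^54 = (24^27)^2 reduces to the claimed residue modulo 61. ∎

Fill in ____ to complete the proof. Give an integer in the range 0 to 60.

8

24^16 · 24^8 · 24^2 · 24^1 ≡ 20 · 9 · 27 · 24 = 116640.
116640 mod 61 = 8, so 24^27 ≡ 8 (mod 61).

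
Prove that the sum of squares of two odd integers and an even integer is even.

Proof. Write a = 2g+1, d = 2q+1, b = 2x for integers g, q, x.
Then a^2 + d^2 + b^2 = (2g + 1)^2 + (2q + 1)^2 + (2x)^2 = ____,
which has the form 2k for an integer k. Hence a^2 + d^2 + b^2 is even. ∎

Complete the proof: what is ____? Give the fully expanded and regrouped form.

Expanding: (2g + 1)^2 + (2q + 1)^2 + (2x)^2 = 4g^2 + 4g + 4q^2 + 4q + 4x^2 + 2.
Every term is even; pulling out the factor of 2 gives 2(2g^2 + 2g + 2q^2 + 2q + 2x^2 + 1).

2(2g^2 + 2g + 2q^2 + 2q + 2x^2 + 1)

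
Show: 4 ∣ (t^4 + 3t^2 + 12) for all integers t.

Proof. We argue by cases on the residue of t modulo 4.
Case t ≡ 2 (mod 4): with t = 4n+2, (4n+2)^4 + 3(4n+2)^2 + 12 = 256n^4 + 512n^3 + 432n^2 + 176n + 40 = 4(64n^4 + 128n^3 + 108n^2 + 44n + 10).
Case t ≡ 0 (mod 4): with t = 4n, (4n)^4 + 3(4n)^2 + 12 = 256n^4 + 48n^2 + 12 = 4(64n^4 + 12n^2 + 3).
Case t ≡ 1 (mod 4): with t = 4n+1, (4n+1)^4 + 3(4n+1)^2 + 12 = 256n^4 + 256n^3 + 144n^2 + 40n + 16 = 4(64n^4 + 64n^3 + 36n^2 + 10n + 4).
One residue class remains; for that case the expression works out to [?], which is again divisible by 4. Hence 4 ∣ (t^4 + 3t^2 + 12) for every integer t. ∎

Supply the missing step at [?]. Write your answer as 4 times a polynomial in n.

Only t ≡ 3 (mod 4) is unaccounted for. Put t = 4n+3:
(4n+3)^4 + 3(4n+3)^2 + 12 expands to 256n^4 + 768n^3 + 912n^2 + 504n + 120,
and factoring out 4 leaves 4(64n^4 + 192n^3 + 228n^2 + 126n + 30).

4(64n^4 + 192n^3 + 228n^2 + 126n + 30)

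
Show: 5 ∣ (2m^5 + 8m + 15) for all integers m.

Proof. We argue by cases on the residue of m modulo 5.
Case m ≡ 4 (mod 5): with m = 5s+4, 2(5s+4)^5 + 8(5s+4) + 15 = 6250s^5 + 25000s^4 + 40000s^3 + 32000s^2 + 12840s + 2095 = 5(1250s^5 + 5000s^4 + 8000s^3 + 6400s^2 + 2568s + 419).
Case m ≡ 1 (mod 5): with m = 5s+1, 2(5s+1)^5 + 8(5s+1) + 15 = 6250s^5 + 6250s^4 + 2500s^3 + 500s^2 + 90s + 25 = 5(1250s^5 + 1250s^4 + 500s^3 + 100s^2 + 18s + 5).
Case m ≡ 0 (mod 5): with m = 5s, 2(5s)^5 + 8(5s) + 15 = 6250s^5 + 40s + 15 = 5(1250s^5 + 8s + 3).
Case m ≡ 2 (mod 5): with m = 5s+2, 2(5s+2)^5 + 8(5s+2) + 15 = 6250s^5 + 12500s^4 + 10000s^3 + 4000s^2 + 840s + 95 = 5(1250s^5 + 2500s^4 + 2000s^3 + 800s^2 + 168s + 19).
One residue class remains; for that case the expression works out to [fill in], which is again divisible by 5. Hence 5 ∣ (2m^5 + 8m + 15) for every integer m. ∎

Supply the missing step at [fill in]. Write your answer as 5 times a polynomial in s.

5(1250s^5 + 3750s^4 + 4500s^3 + 2700s^2 + 818s + 105)

The residues treated are {4, 1, 0, 2}, so the missing case is m ≡ 3 (mod 5); write m = 5s+3.
Then 2(5s+3)^5 + 8(5s+3) + 15 = 6250s^5 + 18750s^4 + 22500s^3 + 13500s^2 + 4090s + 525 = 5(1250s^5 + 3750s^4 + 4500s^3 + 2700s^2 + 818s + 105).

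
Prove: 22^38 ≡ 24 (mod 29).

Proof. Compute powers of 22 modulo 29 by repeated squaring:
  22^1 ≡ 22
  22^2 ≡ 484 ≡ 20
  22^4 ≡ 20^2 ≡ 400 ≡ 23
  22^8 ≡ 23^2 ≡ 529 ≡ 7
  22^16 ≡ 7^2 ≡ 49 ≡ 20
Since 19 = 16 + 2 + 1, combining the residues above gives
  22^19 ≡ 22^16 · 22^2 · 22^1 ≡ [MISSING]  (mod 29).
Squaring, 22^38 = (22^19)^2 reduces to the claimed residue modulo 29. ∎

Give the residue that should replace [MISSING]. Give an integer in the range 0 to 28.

13

22^16 · 22^2 · 22^1 ≡ 20 · 20 · 22 = 8800.
8800 mod 29 = 13, so 22^19 ≡ 13 (mod 29).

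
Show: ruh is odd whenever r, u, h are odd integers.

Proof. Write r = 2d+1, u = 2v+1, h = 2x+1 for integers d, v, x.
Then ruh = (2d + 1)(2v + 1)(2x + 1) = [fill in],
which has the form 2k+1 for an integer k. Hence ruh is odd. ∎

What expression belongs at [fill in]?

2(4dvx + 2dv + 2dx + d + 2vx + v + x) + 1

(2d + 1)(2v + 1)(2x + 1) = 8dvx + 4dv + 4dx + 2d + 4vx + 2v + 2x + 1
= 2(4dvx + 2dv + 2dx + d + 2vx + v + x) + 1.
Since 4dvx + 2dv + 2dx + d + 2vx + v + x is an integer, the product is of the form 2k+1 for an integer k.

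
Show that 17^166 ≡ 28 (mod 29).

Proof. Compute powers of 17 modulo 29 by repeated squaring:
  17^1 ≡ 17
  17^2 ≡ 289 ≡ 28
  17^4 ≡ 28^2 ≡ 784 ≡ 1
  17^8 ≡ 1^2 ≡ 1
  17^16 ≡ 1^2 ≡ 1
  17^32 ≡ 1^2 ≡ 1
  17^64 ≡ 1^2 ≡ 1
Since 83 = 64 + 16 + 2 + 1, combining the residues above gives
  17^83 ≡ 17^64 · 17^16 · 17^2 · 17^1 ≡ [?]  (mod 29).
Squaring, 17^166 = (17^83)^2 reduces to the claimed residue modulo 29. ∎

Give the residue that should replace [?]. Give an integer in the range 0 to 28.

17^64 · 17^16 · 17^2 · 17^1 ≡ 1 · 1 · 28 · 17 = 476.
476 mod 29 = 12, so 17^83 ≡ 12 (mod 29).

12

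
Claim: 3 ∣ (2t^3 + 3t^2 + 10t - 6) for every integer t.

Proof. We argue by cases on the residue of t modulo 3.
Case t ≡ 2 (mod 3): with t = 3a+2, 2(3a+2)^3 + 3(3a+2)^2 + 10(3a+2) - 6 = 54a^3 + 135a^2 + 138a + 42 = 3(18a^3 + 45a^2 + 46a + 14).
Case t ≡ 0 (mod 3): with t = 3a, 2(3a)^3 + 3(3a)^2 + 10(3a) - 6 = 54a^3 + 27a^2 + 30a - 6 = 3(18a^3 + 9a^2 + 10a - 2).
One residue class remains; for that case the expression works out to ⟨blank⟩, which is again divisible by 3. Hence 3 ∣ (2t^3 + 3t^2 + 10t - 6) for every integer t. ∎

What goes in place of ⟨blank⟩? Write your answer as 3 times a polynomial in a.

The residues treated are {2, 0}, so the missing case is t ≡ 1 (mod 3); write t = 3a+1.
Then 2(3a+1)^3 + 3(3a+1)^2 + 10(3a+1) - 6 = 54a^3 + 81a^2 + 66a + 9 = 3(18a^3 + 27a^2 + 22a + 3).

3(18a^3 + 27a^2 + 22a + 3)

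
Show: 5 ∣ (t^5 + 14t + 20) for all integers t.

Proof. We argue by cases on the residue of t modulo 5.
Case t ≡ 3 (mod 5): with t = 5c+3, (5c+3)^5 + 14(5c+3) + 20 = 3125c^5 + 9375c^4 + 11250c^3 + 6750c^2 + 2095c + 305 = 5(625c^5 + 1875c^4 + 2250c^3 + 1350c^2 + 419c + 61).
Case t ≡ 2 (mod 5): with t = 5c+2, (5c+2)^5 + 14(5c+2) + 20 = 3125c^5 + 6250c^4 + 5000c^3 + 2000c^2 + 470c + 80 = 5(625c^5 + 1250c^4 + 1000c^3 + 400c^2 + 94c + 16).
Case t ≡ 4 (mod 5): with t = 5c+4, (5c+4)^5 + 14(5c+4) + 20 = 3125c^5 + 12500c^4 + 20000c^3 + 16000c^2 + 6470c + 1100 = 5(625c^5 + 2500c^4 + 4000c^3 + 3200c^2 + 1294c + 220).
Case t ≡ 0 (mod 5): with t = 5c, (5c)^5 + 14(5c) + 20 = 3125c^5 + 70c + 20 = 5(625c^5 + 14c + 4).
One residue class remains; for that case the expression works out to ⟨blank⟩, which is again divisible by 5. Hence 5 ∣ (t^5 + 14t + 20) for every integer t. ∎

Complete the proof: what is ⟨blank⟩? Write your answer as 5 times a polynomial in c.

5(625c^5 + 625c^4 + 250c^3 + 50c^2 + 19c + 7)

The residues treated are {3, 2, 4, 0}, so the missing case is t ≡ 1 (mod 5); write t = 5c+1.
Then (5c+1)^5 + 14(5c+1) + 20 = 3125c^5 + 3125c^4 + 1250c^3 + 250c^2 + 95c + 35 = 5(625c^5 + 625c^4 + 250c^3 + 50c^2 + 19c + 7).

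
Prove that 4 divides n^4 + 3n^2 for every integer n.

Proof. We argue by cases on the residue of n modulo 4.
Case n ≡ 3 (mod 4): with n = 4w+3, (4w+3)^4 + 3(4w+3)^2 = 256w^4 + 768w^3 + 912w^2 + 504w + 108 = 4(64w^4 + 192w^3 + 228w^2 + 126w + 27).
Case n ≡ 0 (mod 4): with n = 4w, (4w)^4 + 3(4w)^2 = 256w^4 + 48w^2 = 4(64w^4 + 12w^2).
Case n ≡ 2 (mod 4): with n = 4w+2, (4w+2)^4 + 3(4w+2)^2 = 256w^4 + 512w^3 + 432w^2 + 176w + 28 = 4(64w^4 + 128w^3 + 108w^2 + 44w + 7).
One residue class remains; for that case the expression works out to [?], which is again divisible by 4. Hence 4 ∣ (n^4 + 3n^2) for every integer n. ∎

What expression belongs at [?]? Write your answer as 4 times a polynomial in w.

4(64w^4 + 64w^3 + 36w^2 + 10w + 1)

Only n ≡ 1 (mod 4) is unaccounted for. Put n = 4w+1:
(4w+1)^4 + 3(4w+1)^2 expands to 256w^4 + 256w^3 + 144w^2 + 40w + 4,
and factoring out 4 leaves 4(64w^4 + 64w^3 + 36w^2 + 10w + 1).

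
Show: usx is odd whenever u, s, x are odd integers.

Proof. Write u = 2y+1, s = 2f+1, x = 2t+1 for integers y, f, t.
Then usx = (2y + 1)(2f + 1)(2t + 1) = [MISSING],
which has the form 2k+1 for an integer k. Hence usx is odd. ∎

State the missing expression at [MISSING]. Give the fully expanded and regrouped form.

2(4fty + 2ft + 2fy + f + 2ty + t + y) + 1

Expanding: (2y + 1)(2f + 1)(2t + 1) = 8fty + 4ft + 4fy + 2f + 4ty + 2t + 2y + 1.
Every term except the constant is even, so this is 2(4fty + 2ft + 2fy + f + 2ty + t + y) + 1,
and 4fty + 2ft + 2fy + f + 2ty + t + y ∈ ℤ gives the required form.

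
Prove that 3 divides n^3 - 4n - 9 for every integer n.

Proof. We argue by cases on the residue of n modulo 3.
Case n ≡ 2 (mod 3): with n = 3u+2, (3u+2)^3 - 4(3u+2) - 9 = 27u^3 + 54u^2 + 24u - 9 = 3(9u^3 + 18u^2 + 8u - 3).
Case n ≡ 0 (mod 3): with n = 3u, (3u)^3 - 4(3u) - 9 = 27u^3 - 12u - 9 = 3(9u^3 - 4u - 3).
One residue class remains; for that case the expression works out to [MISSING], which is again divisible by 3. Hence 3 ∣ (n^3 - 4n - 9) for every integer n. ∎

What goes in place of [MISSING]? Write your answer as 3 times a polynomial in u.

3(9u^3 + 9u^2 - u - 4)

The residues treated are {2, 0}, so the missing case is n ≡ 1 (mod 3); write n = 3u+1.
Then (3u+1)^3 - 4(3u+1) - 9 = 27u^3 + 27u^2 - 3u - 12 = 3(9u^3 + 9u^2 - u - 4).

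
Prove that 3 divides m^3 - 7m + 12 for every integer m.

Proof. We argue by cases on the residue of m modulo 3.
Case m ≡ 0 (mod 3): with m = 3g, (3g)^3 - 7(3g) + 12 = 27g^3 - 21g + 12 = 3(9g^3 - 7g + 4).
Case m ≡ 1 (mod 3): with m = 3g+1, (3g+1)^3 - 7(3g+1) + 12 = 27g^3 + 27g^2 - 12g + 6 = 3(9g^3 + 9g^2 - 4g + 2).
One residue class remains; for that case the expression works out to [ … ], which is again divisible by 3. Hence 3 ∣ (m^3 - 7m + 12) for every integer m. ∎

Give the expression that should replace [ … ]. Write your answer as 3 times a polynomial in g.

Only m ≡ 2 (mod 3) is unaccounted for. Put m = 3g+2:
(3g+2)^3 - 7(3g+2) + 12 expands to 27g^3 + 54g^2 + 15g + 6,
and factoring out 3 leaves 3(9g^3 + 18g^2 + 5g + 2).

3(9g^3 + 18g^2 + 5g + 2)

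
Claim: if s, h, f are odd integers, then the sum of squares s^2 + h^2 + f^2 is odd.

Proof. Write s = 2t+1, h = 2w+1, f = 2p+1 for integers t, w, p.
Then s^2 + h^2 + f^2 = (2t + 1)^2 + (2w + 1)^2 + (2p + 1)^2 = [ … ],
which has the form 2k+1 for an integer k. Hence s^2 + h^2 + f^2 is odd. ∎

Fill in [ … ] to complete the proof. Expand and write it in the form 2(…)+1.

2(2p^2 + 2p + 2t^2 + 2t + 2w^2 + 2w + 1) + 1

Expanding: (2t + 1)^2 + (2w + 1)^2 + (2p + 1)^2 = 4p^2 + 4p + 4t^2 + 4t + 4w^2 + 4w + 3.
Every term except the constant is even, so this is 2(2p^2 + 2p + 2t^2 + 2t + 2w^2 + 2w + 1) + 1,
and 2p^2 + 2p + 2t^2 + 2t + 2w^2 + 2w + 1 ∈ ℤ gives the required form.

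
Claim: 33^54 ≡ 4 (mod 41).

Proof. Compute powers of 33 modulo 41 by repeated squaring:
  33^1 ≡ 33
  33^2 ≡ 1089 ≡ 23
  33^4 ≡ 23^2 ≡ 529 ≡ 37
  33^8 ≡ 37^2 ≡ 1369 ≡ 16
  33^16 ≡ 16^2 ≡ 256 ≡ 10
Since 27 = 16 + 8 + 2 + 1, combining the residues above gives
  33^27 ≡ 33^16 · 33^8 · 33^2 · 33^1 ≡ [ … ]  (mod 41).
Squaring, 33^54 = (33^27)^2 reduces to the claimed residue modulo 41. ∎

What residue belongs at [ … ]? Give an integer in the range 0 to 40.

39

33^16 · 33^8 · 33^2 · 33^1 ≡ 10 · 16 · 23 · 33 = 121440.
121440 mod 41 = 39, so 33^27 ≡ 39 (mod 41).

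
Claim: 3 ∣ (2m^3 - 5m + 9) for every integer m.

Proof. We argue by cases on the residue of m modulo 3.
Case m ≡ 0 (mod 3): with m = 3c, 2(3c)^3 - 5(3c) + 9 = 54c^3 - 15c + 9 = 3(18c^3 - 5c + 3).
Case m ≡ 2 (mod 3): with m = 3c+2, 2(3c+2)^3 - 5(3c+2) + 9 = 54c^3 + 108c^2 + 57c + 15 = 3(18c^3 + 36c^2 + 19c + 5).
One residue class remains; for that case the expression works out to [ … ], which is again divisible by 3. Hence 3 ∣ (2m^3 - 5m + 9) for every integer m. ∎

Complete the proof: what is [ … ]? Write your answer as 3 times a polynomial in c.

3(18c^3 + 18c^2 + c + 2)

The residues treated are {0, 2}, so the missing case is m ≡ 1 (mod 3); write m = 3c+1.
Then 2(3c+1)^3 - 5(3c+1) + 9 = 54c^3 + 54c^2 + 3c + 6 = 3(18c^3 + 18c^2 + c + 2).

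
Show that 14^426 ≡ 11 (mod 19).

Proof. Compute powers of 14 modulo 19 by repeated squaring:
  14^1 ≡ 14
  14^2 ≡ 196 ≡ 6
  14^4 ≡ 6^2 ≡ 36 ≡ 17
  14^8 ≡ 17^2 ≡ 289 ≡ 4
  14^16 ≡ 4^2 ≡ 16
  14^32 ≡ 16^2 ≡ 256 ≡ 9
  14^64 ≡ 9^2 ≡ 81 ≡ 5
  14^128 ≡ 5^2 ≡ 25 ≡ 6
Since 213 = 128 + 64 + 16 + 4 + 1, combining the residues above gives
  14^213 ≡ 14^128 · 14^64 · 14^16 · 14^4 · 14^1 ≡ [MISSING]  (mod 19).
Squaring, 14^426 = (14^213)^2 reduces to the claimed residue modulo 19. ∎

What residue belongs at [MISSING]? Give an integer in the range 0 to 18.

Multiply the listed residues: 6 · 5 · 16 · 17 · 14 = 30 → 480 → 8160 → 114240.
Reducing modulo 19: 114240 = 6012·19 + 12, so 14^213 ≡ 12.

12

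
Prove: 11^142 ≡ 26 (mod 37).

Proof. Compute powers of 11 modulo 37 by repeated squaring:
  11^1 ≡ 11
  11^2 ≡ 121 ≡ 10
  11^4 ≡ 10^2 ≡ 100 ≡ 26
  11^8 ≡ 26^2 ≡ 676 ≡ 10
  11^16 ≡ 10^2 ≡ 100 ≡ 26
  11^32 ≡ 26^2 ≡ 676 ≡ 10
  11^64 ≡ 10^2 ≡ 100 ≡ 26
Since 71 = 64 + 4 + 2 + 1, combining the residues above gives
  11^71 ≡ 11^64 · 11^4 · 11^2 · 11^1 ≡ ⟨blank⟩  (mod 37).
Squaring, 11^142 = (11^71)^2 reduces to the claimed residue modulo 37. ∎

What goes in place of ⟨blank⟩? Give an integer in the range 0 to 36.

27

11^64 · 11^4 · 11^2 · 11^1 ≡ 26 · 26 · 10 · 11 = 74360.
74360 mod 37 = 27, so 11^71 ≡ 27 (mod 37).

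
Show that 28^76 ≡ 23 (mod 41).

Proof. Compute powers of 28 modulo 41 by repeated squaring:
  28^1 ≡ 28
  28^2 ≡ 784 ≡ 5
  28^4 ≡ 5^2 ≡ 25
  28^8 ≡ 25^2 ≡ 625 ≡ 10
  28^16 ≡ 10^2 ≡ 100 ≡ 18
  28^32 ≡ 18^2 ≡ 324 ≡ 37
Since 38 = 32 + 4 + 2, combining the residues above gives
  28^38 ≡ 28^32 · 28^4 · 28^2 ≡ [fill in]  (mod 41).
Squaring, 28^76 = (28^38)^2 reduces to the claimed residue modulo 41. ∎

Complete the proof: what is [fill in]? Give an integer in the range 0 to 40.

33

Multiply the listed residues: 37 · 25 · 5 = 925 → 4625.
Reducing modulo 41: 4625 = 112·41 + 33, so 28^38 ≡ 33.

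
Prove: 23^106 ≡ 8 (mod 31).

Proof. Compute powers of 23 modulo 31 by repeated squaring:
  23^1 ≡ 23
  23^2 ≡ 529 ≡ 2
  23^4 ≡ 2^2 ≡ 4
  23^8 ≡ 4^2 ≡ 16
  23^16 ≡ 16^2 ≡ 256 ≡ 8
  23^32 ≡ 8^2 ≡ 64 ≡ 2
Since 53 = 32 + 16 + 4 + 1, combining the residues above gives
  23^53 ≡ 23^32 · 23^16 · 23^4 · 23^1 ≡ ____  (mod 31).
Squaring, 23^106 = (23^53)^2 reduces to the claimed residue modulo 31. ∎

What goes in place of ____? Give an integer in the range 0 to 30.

15

23^32 · 23^16 · 23^4 · 23^1 ≡ 2 · 8 · 4 · 23 = 1472.
1472 mod 31 = 15, so 23^53 ≡ 15 (mod 31).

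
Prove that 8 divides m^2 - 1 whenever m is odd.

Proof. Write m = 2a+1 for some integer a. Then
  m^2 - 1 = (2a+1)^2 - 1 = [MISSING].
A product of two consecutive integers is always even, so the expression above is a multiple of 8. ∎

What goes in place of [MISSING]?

4a(a + 1)

(2a+1)^2 - 1 = 4a^2 + 4a + 1 - 1 = 4a^2 + 4a = 4a(a+1).
Since a and a+1 are consecutive, a(a+1) is even, and 4·(even) is a multiple of 8.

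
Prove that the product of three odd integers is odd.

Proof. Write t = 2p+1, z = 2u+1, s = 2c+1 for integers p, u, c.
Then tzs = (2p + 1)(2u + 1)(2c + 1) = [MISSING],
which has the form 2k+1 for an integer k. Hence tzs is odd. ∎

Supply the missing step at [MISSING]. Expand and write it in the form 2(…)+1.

Expanding: (2p + 1)(2u + 1)(2c + 1) = 8cpu + 4cp + 4cu + 2c + 4pu + 2p + 2u + 1.
Every term except the constant is even, so this is 2(4cpu + 2cp + 2cu + c + 2pu + p + u) + 1,
and 4cpu + 2cp + 2cu + c + 2pu + p + u ∈ ℤ gives the required form.

2(4cpu + 2cp + 2cu + c + 2pu + p + u) + 1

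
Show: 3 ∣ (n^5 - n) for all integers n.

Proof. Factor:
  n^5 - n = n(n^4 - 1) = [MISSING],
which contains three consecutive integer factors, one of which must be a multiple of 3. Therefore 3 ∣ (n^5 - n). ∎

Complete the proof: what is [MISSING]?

n^4 - 1 = (n^2 - 1)(n^2 + 1), and n^2 - 1 = (n-1)(n+1).
So n(n^4 - 1) = (n - 1)n(n + 1)(n^2 + 1).

(n - 1)n(n + 1)(n^2 + 1)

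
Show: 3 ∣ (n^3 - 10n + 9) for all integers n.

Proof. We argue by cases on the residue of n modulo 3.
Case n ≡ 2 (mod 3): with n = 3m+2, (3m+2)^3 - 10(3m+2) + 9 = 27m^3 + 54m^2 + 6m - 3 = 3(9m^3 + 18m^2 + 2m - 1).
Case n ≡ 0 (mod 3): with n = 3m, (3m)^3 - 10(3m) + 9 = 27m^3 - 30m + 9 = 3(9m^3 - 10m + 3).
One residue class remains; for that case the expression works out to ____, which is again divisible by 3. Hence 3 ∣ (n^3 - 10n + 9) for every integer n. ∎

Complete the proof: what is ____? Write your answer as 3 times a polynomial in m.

3(9m^3 + 9m^2 - 7m)

Only n ≡ 1 (mod 3) is unaccounted for. Put n = 3m+1:
(3m+1)^3 - 10(3m+1) + 9 expands to 27m^3 + 27m^2 - 21m,
and factoring out 3 leaves 3(9m^3 + 9m^2 - 7m).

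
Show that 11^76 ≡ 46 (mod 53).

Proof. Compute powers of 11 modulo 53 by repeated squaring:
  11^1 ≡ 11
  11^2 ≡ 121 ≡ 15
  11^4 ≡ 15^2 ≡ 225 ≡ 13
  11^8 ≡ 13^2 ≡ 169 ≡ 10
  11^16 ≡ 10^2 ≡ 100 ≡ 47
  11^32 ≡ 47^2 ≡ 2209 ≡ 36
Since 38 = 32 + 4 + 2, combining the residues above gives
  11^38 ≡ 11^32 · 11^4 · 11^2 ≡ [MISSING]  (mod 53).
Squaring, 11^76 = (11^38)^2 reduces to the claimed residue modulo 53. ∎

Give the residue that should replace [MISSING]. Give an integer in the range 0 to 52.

24

Multiply the listed residues: 36 · 13 · 15 = 468 → 7020.
Reducing modulo 53: 7020 = 132·53 + 24, so 11^38 ≡ 24.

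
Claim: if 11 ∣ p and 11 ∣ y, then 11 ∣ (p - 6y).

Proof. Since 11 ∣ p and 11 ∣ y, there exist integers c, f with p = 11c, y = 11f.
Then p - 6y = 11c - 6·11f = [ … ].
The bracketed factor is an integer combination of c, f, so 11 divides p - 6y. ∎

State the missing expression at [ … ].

Each term has a factor of 11: 11c - 6·11f = 11·(c - 6f).
Since c - 6f is an integer, 11 ∣ (p - 6y).

11(c - 6f)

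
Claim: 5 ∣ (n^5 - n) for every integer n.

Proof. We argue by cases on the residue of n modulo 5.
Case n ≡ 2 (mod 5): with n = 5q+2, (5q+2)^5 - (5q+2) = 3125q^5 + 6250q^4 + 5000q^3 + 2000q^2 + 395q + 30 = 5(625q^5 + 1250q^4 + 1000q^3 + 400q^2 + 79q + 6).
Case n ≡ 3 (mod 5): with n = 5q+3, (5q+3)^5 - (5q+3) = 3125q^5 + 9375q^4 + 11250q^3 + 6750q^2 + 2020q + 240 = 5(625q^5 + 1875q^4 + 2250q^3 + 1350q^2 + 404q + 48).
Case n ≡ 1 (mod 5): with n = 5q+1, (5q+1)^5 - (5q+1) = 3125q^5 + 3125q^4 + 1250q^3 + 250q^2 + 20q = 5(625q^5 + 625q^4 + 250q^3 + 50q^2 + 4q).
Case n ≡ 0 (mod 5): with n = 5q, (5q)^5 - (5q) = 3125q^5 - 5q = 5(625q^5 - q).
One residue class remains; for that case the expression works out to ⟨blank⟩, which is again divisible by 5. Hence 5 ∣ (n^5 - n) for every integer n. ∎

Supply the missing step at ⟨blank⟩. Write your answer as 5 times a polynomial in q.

Only n ≡ 4 (mod 5) is unaccounted for. Put n = 5q+4:
(5q+4)^5 - (5q+4) expands to 3125q^5 + 12500q^4 + 20000q^3 + 16000q^2 + 6395q + 1020,
and factoring out 5 leaves 5(625q^5 + 2500q^4 + 4000q^3 + 3200q^2 + 1279q + 204).

5(625q^5 + 2500q^4 + 4000q^3 + 3200q^2 + 1279q + 204)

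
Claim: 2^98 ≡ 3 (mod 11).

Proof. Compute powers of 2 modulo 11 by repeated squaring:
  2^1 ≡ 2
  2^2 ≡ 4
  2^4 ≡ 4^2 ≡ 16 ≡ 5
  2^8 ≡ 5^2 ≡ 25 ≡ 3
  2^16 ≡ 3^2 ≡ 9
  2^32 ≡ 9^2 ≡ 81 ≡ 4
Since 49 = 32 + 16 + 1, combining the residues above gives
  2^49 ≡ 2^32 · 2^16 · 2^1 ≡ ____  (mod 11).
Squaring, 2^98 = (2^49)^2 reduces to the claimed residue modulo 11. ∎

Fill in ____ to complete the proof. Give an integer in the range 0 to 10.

Multiply the listed residues: 4 · 9 · 2 = 36 → 72.
Reducing modulo 11: 72 = 6·11 + 6, so 2^49 ≡ 6.

6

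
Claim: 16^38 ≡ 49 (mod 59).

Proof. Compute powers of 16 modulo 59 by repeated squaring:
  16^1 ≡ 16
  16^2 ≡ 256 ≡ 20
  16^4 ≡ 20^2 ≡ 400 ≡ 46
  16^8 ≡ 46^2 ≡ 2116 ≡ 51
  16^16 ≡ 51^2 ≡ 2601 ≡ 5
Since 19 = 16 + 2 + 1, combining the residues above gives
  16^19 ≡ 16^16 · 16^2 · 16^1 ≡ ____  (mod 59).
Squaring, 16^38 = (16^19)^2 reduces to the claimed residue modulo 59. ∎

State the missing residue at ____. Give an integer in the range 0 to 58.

Multiply the listed residues: 5 · 20 · 16 = 100 → 1600.
Reducing modulo 59: 1600 = 27·59 + 7, so 16^19 ≡ 7.

7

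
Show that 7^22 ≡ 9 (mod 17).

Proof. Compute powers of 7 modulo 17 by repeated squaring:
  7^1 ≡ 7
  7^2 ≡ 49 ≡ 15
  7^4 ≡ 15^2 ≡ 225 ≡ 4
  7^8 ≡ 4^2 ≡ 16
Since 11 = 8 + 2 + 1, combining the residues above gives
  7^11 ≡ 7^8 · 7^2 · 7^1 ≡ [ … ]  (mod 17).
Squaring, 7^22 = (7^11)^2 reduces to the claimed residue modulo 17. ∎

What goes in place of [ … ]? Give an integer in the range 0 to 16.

7^8 · 7^2 · 7^1 ≡ 16 · 15 · 7 = 1680.
1680 mod 17 = 14, so 7^11 ≡ 14 (mod 17).

14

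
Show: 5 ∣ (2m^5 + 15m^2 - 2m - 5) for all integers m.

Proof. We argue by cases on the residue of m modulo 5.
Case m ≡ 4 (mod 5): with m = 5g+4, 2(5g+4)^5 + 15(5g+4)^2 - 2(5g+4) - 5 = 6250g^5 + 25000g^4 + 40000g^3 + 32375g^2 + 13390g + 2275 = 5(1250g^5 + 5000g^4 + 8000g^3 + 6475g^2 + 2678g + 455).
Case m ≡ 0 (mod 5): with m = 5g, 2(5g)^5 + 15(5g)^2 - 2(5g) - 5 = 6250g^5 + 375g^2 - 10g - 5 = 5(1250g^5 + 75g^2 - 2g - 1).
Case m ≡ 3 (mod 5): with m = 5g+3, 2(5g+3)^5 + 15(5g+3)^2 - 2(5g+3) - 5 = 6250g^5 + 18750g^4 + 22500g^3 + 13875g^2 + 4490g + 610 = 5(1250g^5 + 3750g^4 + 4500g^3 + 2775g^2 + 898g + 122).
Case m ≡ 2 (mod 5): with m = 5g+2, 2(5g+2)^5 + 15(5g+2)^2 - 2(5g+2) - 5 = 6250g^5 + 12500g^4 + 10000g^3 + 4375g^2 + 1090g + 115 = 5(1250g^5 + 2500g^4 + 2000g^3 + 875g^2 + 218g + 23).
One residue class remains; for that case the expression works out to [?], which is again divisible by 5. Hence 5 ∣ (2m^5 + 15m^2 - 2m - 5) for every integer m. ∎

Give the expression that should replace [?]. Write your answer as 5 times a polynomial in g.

The residues treated are {4, 0, 3, 2}, so the missing case is m ≡ 1 (mod 5); write m = 5g+1.
Then 2(5g+1)^5 + 15(5g+1)^2 - 2(5g+1) - 5 = 6250g^5 + 6250g^4 + 2500g^3 + 875g^2 + 190g + 10 = 5(1250g^5 + 1250g^4 + 500g^3 + 175g^2 + 38g + 2).

5(1250g^5 + 1250g^4 + 500g^3 + 175g^2 + 38g + 2)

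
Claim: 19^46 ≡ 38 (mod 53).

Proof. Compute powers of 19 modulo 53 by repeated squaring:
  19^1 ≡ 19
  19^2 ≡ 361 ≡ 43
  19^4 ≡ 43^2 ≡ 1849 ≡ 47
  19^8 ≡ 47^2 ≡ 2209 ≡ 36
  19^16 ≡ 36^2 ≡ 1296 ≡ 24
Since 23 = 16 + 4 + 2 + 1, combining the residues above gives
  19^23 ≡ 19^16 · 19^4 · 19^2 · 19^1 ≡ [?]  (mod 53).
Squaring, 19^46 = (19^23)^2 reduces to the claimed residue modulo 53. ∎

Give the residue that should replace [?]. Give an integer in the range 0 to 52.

Multiply the listed residues: 24 · 47 · 43 · 19 = 1128 → 48504 → 921576.
Reducing modulo 53: 921576 = 17388·53 + 12, so 19^23 ≡ 12.

12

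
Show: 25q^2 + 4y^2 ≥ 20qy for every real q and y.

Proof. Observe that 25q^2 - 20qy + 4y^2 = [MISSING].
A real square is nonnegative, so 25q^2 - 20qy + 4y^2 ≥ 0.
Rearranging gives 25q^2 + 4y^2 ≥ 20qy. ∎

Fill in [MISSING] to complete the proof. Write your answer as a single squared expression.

25q^2 - 20qy + 4y^2 is a perfect-square trinomial: the outer terms are (5q)^2 and (2y)^2, and the cross term is -2·5q·2y.
So 25q^2 - 20qy + 4y^2 = (5q - 2y)^2 ≥ 0.

(5q - 2y)^2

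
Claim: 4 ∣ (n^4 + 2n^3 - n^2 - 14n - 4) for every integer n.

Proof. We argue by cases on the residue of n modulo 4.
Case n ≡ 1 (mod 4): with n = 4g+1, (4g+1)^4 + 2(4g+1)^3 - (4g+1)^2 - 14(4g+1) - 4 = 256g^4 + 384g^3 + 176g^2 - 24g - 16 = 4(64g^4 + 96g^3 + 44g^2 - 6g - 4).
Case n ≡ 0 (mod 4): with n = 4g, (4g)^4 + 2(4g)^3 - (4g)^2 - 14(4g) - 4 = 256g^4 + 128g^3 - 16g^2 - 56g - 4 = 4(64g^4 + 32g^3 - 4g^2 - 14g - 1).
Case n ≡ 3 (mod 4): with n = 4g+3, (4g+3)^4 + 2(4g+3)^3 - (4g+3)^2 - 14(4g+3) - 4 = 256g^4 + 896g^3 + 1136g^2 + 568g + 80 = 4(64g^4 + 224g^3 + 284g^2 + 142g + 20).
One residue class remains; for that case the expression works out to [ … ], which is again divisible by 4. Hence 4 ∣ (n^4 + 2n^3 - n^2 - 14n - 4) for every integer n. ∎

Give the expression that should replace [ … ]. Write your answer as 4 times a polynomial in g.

Only n ≡ 2 (mod 4) is unaccounted for. Put n = 4g+2:
(4g+2)^4 + 2(4g+2)^3 - (4g+2)^2 - 14(4g+2) - 4 expands to 256g^4 + 640g^3 + 560g^2 + 152g - 4,
and factoring out 4 leaves 4(64g^4 + 160g^3 + 140g^2 + 38g - 1).

4(64g^4 + 160g^3 + 140g^2 + 38g - 1)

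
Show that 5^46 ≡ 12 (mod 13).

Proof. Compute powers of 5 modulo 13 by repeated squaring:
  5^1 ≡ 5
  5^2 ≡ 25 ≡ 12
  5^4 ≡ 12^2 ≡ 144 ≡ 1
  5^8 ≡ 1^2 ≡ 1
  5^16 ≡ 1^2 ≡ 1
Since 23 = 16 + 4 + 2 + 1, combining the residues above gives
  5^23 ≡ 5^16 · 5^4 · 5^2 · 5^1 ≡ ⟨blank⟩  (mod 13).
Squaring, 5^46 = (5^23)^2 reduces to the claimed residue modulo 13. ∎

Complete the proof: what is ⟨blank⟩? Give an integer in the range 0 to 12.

5^16 · 5^4 · 5^2 · 5^1 ≡ 1 · 1 · 12 · 5 = 60.
60 mod 13 = 8, so 5^23 ≡ 8 (mod 13).

8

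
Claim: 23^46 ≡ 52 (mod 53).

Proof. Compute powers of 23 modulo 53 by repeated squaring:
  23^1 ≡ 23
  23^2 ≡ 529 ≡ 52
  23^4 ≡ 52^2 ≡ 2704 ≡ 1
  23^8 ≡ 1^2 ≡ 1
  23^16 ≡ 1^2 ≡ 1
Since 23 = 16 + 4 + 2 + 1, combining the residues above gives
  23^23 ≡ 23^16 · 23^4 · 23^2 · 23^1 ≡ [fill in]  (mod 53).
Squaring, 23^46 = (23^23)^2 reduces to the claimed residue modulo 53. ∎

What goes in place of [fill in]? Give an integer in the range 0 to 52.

Multiply the listed residues: 1 · 1 · 52 · 23 = 1 → 52 → 1196.
Reducing modulo 53: 1196 = 22·53 + 30, so 23^23 ≡ 30.

30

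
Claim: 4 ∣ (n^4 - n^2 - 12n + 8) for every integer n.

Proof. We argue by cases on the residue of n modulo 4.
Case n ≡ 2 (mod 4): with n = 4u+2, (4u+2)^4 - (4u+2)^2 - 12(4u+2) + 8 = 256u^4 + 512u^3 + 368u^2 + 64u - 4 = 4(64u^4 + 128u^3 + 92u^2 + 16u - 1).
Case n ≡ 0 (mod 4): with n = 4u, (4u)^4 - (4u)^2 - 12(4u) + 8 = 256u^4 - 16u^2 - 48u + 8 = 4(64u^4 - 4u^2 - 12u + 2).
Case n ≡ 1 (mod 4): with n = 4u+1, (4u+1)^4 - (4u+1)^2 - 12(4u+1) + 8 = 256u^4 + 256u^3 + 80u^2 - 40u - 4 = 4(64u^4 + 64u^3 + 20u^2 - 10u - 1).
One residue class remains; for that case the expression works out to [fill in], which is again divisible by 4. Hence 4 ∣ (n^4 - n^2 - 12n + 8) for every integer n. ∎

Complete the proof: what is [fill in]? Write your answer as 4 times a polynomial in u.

4(64u^4 + 192u^3 + 212u^2 + 90u + 11)

The residues treated are {2, 0, 1}, so the missing case is n ≡ 3 (mod 4); write n = 4u+3.
Then (4u+3)^4 - (4u+3)^2 - 12(4u+3) + 8 = 256u^4 + 768u^3 + 848u^2 + 360u + 44 = 4(64u^4 + 192u^3 + 212u^2 + 90u + 11).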